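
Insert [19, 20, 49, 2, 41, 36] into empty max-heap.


Insert 19: [19]
Insert 20: [20, 19]
Insert 49: [49, 19, 20]
Insert 2: [49, 19, 20, 2]
Insert 41: [49, 41, 20, 2, 19]
Insert 36: [49, 41, 36, 2, 19, 20]

Final heap: [49, 41, 36, 2, 19, 20]


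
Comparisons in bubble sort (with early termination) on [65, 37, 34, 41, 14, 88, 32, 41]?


Algorithm: bubble sort (with early termination)
Input: [65, 37, 34, 41, 14, 88, 32, 41]
Sorted: [14, 32, 34, 37, 41, 41, 65, 88]

27


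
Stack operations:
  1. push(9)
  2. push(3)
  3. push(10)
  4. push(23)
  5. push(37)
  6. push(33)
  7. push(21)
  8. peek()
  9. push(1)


push(9) -> [9]
push(3) -> [9, 3]
push(10) -> [9, 3, 10]
push(23) -> [9, 3, 10, 23]
push(37) -> [9, 3, 10, 23, 37]
push(33) -> [9, 3, 10, 23, 37, 33]
push(21) -> [9, 3, 10, 23, 37, 33, 21]
peek()->21
push(1) -> [9, 3, 10, 23, 37, 33, 21, 1]

Final stack: [9, 3, 10, 23, 37, 33, 21, 1]


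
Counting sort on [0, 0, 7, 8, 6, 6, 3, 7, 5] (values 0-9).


Input: [0, 0, 7, 8, 6, 6, 3, 7, 5]
Counts: [2, 0, 0, 1, 0, 1, 2, 2, 1, 0]

Sorted: [0, 0, 3, 5, 6, 6, 7, 7, 8]


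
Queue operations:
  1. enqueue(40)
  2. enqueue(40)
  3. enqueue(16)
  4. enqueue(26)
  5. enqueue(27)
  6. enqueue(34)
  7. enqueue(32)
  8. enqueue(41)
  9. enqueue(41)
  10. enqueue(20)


enqueue(40) -> [40]
enqueue(40) -> [40, 40]
enqueue(16) -> [40, 40, 16]
enqueue(26) -> [40, 40, 16, 26]
enqueue(27) -> [40, 40, 16, 26, 27]
enqueue(34) -> [40, 40, 16, 26, 27, 34]
enqueue(32) -> [40, 40, 16, 26, 27, 34, 32]
enqueue(41) -> [40, 40, 16, 26, 27, 34, 32, 41]
enqueue(41) -> [40, 40, 16, 26, 27, 34, 32, 41, 41]
enqueue(20) -> [40, 40, 16, 26, 27, 34, 32, 41, 41, 20]

Final queue: [40, 40, 16, 26, 27, 34, 32, 41, 41, 20]


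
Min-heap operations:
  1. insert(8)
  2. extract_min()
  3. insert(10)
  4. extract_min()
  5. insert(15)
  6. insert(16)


insert(8) -> [8]
extract_min()->8, []
insert(10) -> [10]
extract_min()->10, []
insert(15) -> [15]
insert(16) -> [15, 16]

Final heap: [15, 16]


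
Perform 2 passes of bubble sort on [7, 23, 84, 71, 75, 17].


Initial: [7, 23, 84, 71, 75, 17]
Pass 1: [7, 23, 71, 75, 17, 84] (3 swaps)
Pass 2: [7, 23, 71, 17, 75, 84] (1 swaps)

After 2 passes: [7, 23, 71, 17, 75, 84]


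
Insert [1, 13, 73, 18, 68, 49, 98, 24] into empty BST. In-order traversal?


Insert 1: root
Insert 13: R from 1
Insert 73: R from 1 -> R from 13
Insert 18: R from 1 -> R from 13 -> L from 73
Insert 68: R from 1 -> R from 13 -> L from 73 -> R from 18
Insert 49: R from 1 -> R from 13 -> L from 73 -> R from 18 -> L from 68
Insert 98: R from 1 -> R from 13 -> R from 73
Insert 24: R from 1 -> R from 13 -> L from 73 -> R from 18 -> L from 68 -> L from 49

In-order: [1, 13, 18, 24, 49, 68, 73, 98]


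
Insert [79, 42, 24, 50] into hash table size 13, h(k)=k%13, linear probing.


Insert 79: h=1 -> slot 1
Insert 42: h=3 -> slot 3
Insert 24: h=11 -> slot 11
Insert 50: h=11, 1 probes -> slot 12

Table: [None, 79, None, 42, None, None, None, None, None, None, None, 24, 50]


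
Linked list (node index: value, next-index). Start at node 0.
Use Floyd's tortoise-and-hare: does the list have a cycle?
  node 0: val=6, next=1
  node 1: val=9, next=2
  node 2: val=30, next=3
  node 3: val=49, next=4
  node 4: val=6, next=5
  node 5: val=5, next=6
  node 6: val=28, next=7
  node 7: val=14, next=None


Floyd's tortoise (slow, +1) and hare (fast, +2):
  init: slow=0, fast=0
  step 1: slow=1, fast=2
  step 2: slow=2, fast=4
  step 3: slow=3, fast=6
  step 4: fast 6->7->None, no cycle

Cycle: no


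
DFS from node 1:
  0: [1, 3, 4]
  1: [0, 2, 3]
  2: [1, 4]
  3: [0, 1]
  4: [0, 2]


Visit 1, push [3, 2, 0]
Visit 0, push [4, 3]
Visit 3, push []
Visit 4, push [2]
Visit 2, push []

DFS order: [1, 0, 3, 4, 2]


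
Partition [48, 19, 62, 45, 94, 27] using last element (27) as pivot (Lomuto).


Pivot: 27
  19 <= 27: swap -> [19, 48, 62, 45, 94, 27]
Place pivot at 1: [19, 27, 62, 45, 94, 48]

Partitioned: [19, 27, 62, 45, 94, 48]


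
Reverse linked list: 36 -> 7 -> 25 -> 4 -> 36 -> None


Step 1: curr=36, set curr.next=prev(None) | reversed so far: 36
Step 2: curr=7, set curr.next=prev(36) | reversed so far: 7 -> 36
Step 3: curr=25, set curr.next=prev(7) | reversed so far: 25 -> 7 -> 36
Step 4: curr=4, set curr.next=prev(25) | reversed so far: 4 -> 25 -> 7 -> 36
Step 5: curr=36, set curr.next=prev(4) | reversed so far: 36 -> 4 -> 25 -> 7 -> 36

36 -> 4 -> 25 -> 7 -> 36 -> None


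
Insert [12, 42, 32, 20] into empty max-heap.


Insert 12: [12]
Insert 42: [42, 12]
Insert 32: [42, 12, 32]
Insert 20: [42, 20, 32, 12]

Final heap: [42, 20, 32, 12]


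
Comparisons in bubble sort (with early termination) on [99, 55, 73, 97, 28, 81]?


Algorithm: bubble sort (with early termination)
Input: [99, 55, 73, 97, 28, 81]
Sorted: [28, 55, 73, 81, 97, 99]

15


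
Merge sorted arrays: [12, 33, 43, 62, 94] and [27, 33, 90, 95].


Take 12 from A
Take 27 from B
Take 33 from A
Take 33 from B
Take 43 from A
Take 62 from A
Take 90 from B
Take 94 from A

Merged: [12, 27, 33, 33, 43, 62, 90, 94, 95]


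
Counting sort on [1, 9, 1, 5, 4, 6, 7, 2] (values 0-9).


Input: [1, 9, 1, 5, 4, 6, 7, 2]
Counts: [0, 2, 1, 0, 1, 1, 1, 1, 0, 1]

Sorted: [1, 1, 2, 4, 5, 6, 7, 9]


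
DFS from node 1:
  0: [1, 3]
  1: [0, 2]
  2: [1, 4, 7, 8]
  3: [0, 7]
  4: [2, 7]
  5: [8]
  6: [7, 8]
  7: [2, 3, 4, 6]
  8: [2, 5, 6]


Visit 1, push [2, 0]
Visit 0, push [3]
Visit 3, push [7]
Visit 7, push [6, 4, 2]
Visit 2, push [8, 4]
Visit 4, push []
Visit 8, push [6, 5]
Visit 5, push []
Visit 6, push []

DFS order: [1, 0, 3, 7, 2, 4, 8, 5, 6]


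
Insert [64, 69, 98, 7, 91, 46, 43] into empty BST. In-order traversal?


Insert 64: root
Insert 69: R from 64
Insert 98: R from 64 -> R from 69
Insert 7: L from 64
Insert 91: R from 64 -> R from 69 -> L from 98
Insert 46: L from 64 -> R from 7
Insert 43: L from 64 -> R from 7 -> L from 46

In-order: [7, 43, 46, 64, 69, 91, 98]


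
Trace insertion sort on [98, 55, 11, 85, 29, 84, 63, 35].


Initial: [98, 55, 11, 85, 29, 84, 63, 35]
Insert 55: [55, 98, 11, 85, 29, 84, 63, 35]
Insert 11: [11, 55, 98, 85, 29, 84, 63, 35]
Insert 85: [11, 55, 85, 98, 29, 84, 63, 35]
Insert 29: [11, 29, 55, 85, 98, 84, 63, 35]
Insert 84: [11, 29, 55, 84, 85, 98, 63, 35]
Insert 63: [11, 29, 55, 63, 84, 85, 98, 35]
Insert 35: [11, 29, 35, 55, 63, 84, 85, 98]

Sorted: [11, 29, 35, 55, 63, 84, 85, 98]


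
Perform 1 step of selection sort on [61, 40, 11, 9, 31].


Initial: [61, 40, 11, 9, 31]
Step 1: min=9 at 3
  Swap: [9, 40, 11, 61, 31]

After 1 step: [9, 40, 11, 61, 31]


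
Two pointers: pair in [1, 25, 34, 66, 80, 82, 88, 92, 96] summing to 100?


lo=0(1)+hi=8(96)=97
lo=1(25)+hi=8(96)=121
lo=1(25)+hi=7(92)=117
lo=1(25)+hi=6(88)=113
lo=1(25)+hi=5(82)=107
lo=1(25)+hi=4(80)=105
lo=1(25)+hi=3(66)=91
lo=2(34)+hi=3(66)=100

Yes: 34+66=100


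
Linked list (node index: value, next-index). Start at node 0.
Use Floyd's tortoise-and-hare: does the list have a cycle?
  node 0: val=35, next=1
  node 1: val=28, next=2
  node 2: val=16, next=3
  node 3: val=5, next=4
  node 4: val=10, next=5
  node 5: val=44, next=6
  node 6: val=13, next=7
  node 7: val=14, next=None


Floyd's tortoise (slow, +1) and hare (fast, +2):
  init: slow=0, fast=0
  step 1: slow=1, fast=2
  step 2: slow=2, fast=4
  step 3: slow=3, fast=6
  step 4: fast 6->7->None, no cycle

Cycle: no


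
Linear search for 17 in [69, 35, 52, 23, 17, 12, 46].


i=0: 69!=17
i=1: 35!=17
i=2: 52!=17
i=3: 23!=17
i=4: 17==17 found!

Found at 4, 5 comps


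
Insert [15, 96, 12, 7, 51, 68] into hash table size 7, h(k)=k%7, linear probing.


Insert 15: h=1 -> slot 1
Insert 96: h=5 -> slot 5
Insert 12: h=5, 1 probes -> slot 6
Insert 7: h=0 -> slot 0
Insert 51: h=2 -> slot 2
Insert 68: h=5, 5 probes -> slot 3

Table: [7, 15, 51, 68, None, 96, 12]


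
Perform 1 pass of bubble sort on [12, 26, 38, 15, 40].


Initial: [12, 26, 38, 15, 40]
Pass 1: [12, 26, 15, 38, 40] (1 swaps)

After 1 pass: [12, 26, 15, 38, 40]


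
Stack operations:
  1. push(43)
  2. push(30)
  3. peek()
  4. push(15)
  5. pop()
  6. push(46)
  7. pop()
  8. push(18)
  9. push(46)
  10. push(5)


push(43) -> [43]
push(30) -> [43, 30]
peek()->30
push(15) -> [43, 30, 15]
pop()->15, [43, 30]
push(46) -> [43, 30, 46]
pop()->46, [43, 30]
push(18) -> [43, 30, 18]
push(46) -> [43, 30, 18, 46]
push(5) -> [43, 30, 18, 46, 5]

Final stack: [43, 30, 18, 46, 5]


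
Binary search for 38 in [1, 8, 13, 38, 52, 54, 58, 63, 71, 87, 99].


Step 1: lo=0, hi=10, mid=5, val=54
Step 2: lo=0, hi=4, mid=2, val=13
Step 3: lo=3, hi=4, mid=3, val=38

Found at index 3


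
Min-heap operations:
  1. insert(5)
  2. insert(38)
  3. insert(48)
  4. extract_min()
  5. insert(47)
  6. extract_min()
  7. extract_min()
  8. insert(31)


insert(5) -> [5]
insert(38) -> [5, 38]
insert(48) -> [5, 38, 48]
extract_min()->5, [38, 48]
insert(47) -> [38, 48, 47]
extract_min()->38, [47, 48]
extract_min()->47, [48]
insert(31) -> [31, 48]

Final heap: [31, 48]


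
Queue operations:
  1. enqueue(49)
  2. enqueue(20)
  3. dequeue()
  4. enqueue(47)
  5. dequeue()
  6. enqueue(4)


enqueue(49) -> [49]
enqueue(20) -> [49, 20]
dequeue()->49, [20]
enqueue(47) -> [20, 47]
dequeue()->20, [47]
enqueue(4) -> [47, 4]

Final queue: [47, 4]


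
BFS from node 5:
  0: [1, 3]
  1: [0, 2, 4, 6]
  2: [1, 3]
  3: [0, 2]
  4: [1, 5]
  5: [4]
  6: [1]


Visit 5, enqueue [4]
Visit 4, enqueue [1]
Visit 1, enqueue [0, 2, 6]
Visit 0, enqueue [3]
Visit 2, enqueue []
Visit 6, enqueue []
Visit 3, enqueue []

BFS order: [5, 4, 1, 0, 2, 6, 3]


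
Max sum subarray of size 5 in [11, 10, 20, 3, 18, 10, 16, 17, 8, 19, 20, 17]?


[0:5]: 62
[1:6]: 61
[2:7]: 67
[3:8]: 64
[4:9]: 69
[5:10]: 70
[6:11]: 80
[7:12]: 81

Max: 81 at [7:12]


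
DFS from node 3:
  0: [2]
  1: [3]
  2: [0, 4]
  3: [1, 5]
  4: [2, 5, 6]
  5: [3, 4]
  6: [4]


Visit 3, push [5, 1]
Visit 1, push []
Visit 5, push [4]
Visit 4, push [6, 2]
Visit 2, push [0]
Visit 0, push []
Visit 6, push []

DFS order: [3, 1, 5, 4, 2, 0, 6]


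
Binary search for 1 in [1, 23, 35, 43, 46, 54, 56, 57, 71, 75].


Step 1: lo=0, hi=9, mid=4, val=46
Step 2: lo=0, hi=3, mid=1, val=23
Step 3: lo=0, hi=0, mid=0, val=1

Found at index 0


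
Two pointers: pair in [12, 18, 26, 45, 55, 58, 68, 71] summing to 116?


lo=0(12)+hi=7(71)=83
lo=1(18)+hi=7(71)=89
lo=2(26)+hi=7(71)=97
lo=3(45)+hi=7(71)=116

Yes: 45+71=116


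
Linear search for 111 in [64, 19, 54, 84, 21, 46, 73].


i=0: 64!=111
i=1: 19!=111
i=2: 54!=111
i=3: 84!=111
i=4: 21!=111
i=5: 46!=111
i=6: 73!=111

Not found, 7 comps


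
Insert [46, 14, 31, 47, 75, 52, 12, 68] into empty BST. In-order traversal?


Insert 46: root
Insert 14: L from 46
Insert 31: L from 46 -> R from 14
Insert 47: R from 46
Insert 75: R from 46 -> R from 47
Insert 52: R from 46 -> R from 47 -> L from 75
Insert 12: L from 46 -> L from 14
Insert 68: R from 46 -> R from 47 -> L from 75 -> R from 52

In-order: [12, 14, 31, 46, 47, 52, 68, 75]


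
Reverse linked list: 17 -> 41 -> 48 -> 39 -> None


Step 1: curr=17, set curr.next=prev(None) | reversed so far: 17
Step 2: curr=41, set curr.next=prev(17) | reversed so far: 41 -> 17
Step 3: curr=48, set curr.next=prev(41) | reversed so far: 48 -> 41 -> 17
Step 4: curr=39, set curr.next=prev(48) | reversed so far: 39 -> 48 -> 41 -> 17

39 -> 48 -> 41 -> 17 -> None


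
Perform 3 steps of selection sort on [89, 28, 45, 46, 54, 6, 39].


Initial: [89, 28, 45, 46, 54, 6, 39]
Step 1: min=6 at 5
  Swap: [6, 28, 45, 46, 54, 89, 39]
Step 2: min=28 at 1
  Swap: [6, 28, 45, 46, 54, 89, 39]
Step 3: min=39 at 6
  Swap: [6, 28, 39, 46, 54, 89, 45]

After 3 steps: [6, 28, 39, 46, 54, 89, 45]


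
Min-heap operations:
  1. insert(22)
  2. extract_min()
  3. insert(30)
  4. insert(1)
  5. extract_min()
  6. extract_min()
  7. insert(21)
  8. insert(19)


insert(22) -> [22]
extract_min()->22, []
insert(30) -> [30]
insert(1) -> [1, 30]
extract_min()->1, [30]
extract_min()->30, []
insert(21) -> [21]
insert(19) -> [19, 21]

Final heap: [19, 21]


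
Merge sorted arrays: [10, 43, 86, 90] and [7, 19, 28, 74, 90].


Take 7 from B
Take 10 from A
Take 19 from B
Take 28 from B
Take 43 from A
Take 74 from B
Take 86 from A
Take 90 from A

Merged: [7, 10, 19, 28, 43, 74, 86, 90, 90]


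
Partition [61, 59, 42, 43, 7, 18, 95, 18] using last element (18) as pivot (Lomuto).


Pivot: 18
  7 <= 18: swap -> [7, 59, 42, 43, 61, 18, 95, 18]
  18 <= 18: swap -> [7, 18, 42, 43, 61, 59, 95, 18]
Place pivot at 2: [7, 18, 18, 43, 61, 59, 95, 42]

Partitioned: [7, 18, 18, 43, 61, 59, 95, 42]


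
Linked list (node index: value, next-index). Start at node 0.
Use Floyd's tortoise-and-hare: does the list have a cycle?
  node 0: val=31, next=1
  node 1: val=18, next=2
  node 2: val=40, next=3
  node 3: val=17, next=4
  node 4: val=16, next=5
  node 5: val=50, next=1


Floyd's tortoise (slow, +1) and hare (fast, +2):
  init: slow=0, fast=0
  step 1: slow=1, fast=2
  step 2: slow=2, fast=4
  step 3: slow=3, fast=1
  step 4: slow=4, fast=3
  step 5: slow=5, fast=5
  slow == fast at node 5: cycle detected

Cycle: yes


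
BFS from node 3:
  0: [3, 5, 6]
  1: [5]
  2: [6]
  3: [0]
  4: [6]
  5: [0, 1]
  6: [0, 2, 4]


Visit 3, enqueue [0]
Visit 0, enqueue [5, 6]
Visit 5, enqueue [1]
Visit 6, enqueue [2, 4]
Visit 1, enqueue []
Visit 2, enqueue []
Visit 4, enqueue []

BFS order: [3, 0, 5, 6, 1, 2, 4]


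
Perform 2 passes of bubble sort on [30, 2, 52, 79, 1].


Initial: [30, 2, 52, 79, 1]
Pass 1: [2, 30, 52, 1, 79] (2 swaps)
Pass 2: [2, 30, 1, 52, 79] (1 swaps)

After 2 passes: [2, 30, 1, 52, 79]


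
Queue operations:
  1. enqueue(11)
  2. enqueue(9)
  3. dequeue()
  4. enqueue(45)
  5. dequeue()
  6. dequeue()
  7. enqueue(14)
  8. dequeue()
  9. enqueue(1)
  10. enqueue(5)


enqueue(11) -> [11]
enqueue(9) -> [11, 9]
dequeue()->11, [9]
enqueue(45) -> [9, 45]
dequeue()->9, [45]
dequeue()->45, []
enqueue(14) -> [14]
dequeue()->14, []
enqueue(1) -> [1]
enqueue(5) -> [1, 5]

Final queue: [1, 5]


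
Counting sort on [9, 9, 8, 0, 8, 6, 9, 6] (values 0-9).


Input: [9, 9, 8, 0, 8, 6, 9, 6]
Counts: [1, 0, 0, 0, 0, 0, 2, 0, 2, 3]

Sorted: [0, 6, 6, 8, 8, 9, 9, 9]


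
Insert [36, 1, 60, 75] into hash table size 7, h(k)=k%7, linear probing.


Insert 36: h=1 -> slot 1
Insert 1: h=1, 1 probes -> slot 2
Insert 60: h=4 -> slot 4
Insert 75: h=5 -> slot 5

Table: [None, 36, 1, None, 60, 75, None]


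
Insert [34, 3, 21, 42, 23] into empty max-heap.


Insert 34: [34]
Insert 3: [34, 3]
Insert 21: [34, 3, 21]
Insert 42: [42, 34, 21, 3]
Insert 23: [42, 34, 21, 3, 23]

Final heap: [42, 34, 21, 3, 23]


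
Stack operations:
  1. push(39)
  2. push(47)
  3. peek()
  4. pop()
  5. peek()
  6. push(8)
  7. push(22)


push(39) -> [39]
push(47) -> [39, 47]
peek()->47
pop()->47, [39]
peek()->39
push(8) -> [39, 8]
push(22) -> [39, 8, 22]

Final stack: [39, 8, 22]


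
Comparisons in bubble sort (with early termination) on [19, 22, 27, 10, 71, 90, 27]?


Algorithm: bubble sort (with early termination)
Input: [19, 22, 27, 10, 71, 90, 27]
Sorted: [10, 19, 22, 27, 27, 71, 90]

18


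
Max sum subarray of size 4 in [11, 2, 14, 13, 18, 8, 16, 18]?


[0:4]: 40
[1:5]: 47
[2:6]: 53
[3:7]: 55
[4:8]: 60

Max: 60 at [4:8]


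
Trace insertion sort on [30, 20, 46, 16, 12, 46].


Initial: [30, 20, 46, 16, 12, 46]
Insert 20: [20, 30, 46, 16, 12, 46]
Insert 46: [20, 30, 46, 16, 12, 46]
Insert 16: [16, 20, 30, 46, 12, 46]
Insert 12: [12, 16, 20, 30, 46, 46]
Insert 46: [12, 16, 20, 30, 46, 46]

Sorted: [12, 16, 20, 30, 46, 46]


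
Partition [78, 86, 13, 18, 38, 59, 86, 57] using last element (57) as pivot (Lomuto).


Pivot: 57
  13 <= 57: swap -> [13, 86, 78, 18, 38, 59, 86, 57]
  18 <= 57: swap -> [13, 18, 78, 86, 38, 59, 86, 57]
  38 <= 57: swap -> [13, 18, 38, 86, 78, 59, 86, 57]
Place pivot at 3: [13, 18, 38, 57, 78, 59, 86, 86]

Partitioned: [13, 18, 38, 57, 78, 59, 86, 86]


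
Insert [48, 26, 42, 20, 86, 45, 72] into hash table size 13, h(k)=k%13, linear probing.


Insert 48: h=9 -> slot 9
Insert 26: h=0 -> slot 0
Insert 42: h=3 -> slot 3
Insert 20: h=7 -> slot 7
Insert 86: h=8 -> slot 8
Insert 45: h=6 -> slot 6
Insert 72: h=7, 3 probes -> slot 10

Table: [26, None, None, 42, None, None, 45, 20, 86, 48, 72, None, None]


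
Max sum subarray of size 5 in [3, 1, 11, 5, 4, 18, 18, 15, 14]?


[0:5]: 24
[1:6]: 39
[2:7]: 56
[3:8]: 60
[4:9]: 69

Max: 69 at [4:9]


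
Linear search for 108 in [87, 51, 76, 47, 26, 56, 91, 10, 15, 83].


i=0: 87!=108
i=1: 51!=108
i=2: 76!=108
i=3: 47!=108
i=4: 26!=108
i=5: 56!=108
i=6: 91!=108
i=7: 10!=108
i=8: 15!=108
i=9: 83!=108

Not found, 10 comps


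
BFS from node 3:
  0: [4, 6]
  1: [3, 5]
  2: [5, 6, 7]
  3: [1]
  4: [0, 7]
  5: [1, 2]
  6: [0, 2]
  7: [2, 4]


Visit 3, enqueue [1]
Visit 1, enqueue [5]
Visit 5, enqueue [2]
Visit 2, enqueue [6, 7]
Visit 6, enqueue [0]
Visit 7, enqueue [4]
Visit 0, enqueue []
Visit 4, enqueue []

BFS order: [3, 1, 5, 2, 6, 7, 0, 4]


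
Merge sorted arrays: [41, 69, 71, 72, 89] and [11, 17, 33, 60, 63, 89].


Take 11 from B
Take 17 from B
Take 33 from B
Take 41 from A
Take 60 from B
Take 63 from B
Take 69 from A
Take 71 from A
Take 72 from A
Take 89 from A

Merged: [11, 17, 33, 41, 60, 63, 69, 71, 72, 89, 89]


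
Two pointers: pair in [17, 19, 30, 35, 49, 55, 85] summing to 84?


lo=0(17)+hi=6(85)=102
lo=0(17)+hi=5(55)=72
lo=1(19)+hi=5(55)=74
lo=2(30)+hi=5(55)=85
lo=2(30)+hi=4(49)=79
lo=3(35)+hi=4(49)=84

Yes: 35+49=84


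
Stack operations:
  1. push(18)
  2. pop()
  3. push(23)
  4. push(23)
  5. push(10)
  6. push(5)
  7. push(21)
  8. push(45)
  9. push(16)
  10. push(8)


push(18) -> [18]
pop()->18, []
push(23) -> [23]
push(23) -> [23, 23]
push(10) -> [23, 23, 10]
push(5) -> [23, 23, 10, 5]
push(21) -> [23, 23, 10, 5, 21]
push(45) -> [23, 23, 10, 5, 21, 45]
push(16) -> [23, 23, 10, 5, 21, 45, 16]
push(8) -> [23, 23, 10, 5, 21, 45, 16, 8]

Final stack: [23, 23, 10, 5, 21, 45, 16, 8]


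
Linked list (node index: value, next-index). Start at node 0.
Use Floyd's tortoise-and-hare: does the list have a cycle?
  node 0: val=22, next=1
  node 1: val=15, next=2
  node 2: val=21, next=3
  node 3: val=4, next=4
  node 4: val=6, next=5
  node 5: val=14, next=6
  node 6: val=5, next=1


Floyd's tortoise (slow, +1) and hare (fast, +2):
  init: slow=0, fast=0
  step 1: slow=1, fast=2
  step 2: slow=2, fast=4
  step 3: slow=3, fast=6
  step 4: slow=4, fast=2
  step 5: slow=5, fast=4
  step 6: slow=6, fast=6
  slow == fast at node 6: cycle detected

Cycle: yes


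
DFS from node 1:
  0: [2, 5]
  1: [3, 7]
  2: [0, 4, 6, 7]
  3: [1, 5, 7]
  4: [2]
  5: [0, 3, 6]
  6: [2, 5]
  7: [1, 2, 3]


Visit 1, push [7, 3]
Visit 3, push [7, 5]
Visit 5, push [6, 0]
Visit 0, push [2]
Visit 2, push [7, 6, 4]
Visit 4, push []
Visit 6, push []
Visit 7, push []

DFS order: [1, 3, 5, 0, 2, 4, 6, 7]


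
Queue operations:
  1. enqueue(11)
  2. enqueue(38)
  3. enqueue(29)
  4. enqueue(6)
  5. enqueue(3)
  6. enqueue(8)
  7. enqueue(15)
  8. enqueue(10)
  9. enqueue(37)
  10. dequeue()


enqueue(11) -> [11]
enqueue(38) -> [11, 38]
enqueue(29) -> [11, 38, 29]
enqueue(6) -> [11, 38, 29, 6]
enqueue(3) -> [11, 38, 29, 6, 3]
enqueue(8) -> [11, 38, 29, 6, 3, 8]
enqueue(15) -> [11, 38, 29, 6, 3, 8, 15]
enqueue(10) -> [11, 38, 29, 6, 3, 8, 15, 10]
enqueue(37) -> [11, 38, 29, 6, 3, 8, 15, 10, 37]
dequeue()->11, [38, 29, 6, 3, 8, 15, 10, 37]

Final queue: [38, 29, 6, 3, 8, 15, 10, 37]


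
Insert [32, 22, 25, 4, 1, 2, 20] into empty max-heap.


Insert 32: [32]
Insert 22: [32, 22]
Insert 25: [32, 22, 25]
Insert 4: [32, 22, 25, 4]
Insert 1: [32, 22, 25, 4, 1]
Insert 2: [32, 22, 25, 4, 1, 2]
Insert 20: [32, 22, 25, 4, 1, 2, 20]

Final heap: [32, 22, 25, 4, 1, 2, 20]


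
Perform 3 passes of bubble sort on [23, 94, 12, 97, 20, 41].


Initial: [23, 94, 12, 97, 20, 41]
Pass 1: [23, 12, 94, 20, 41, 97] (3 swaps)
Pass 2: [12, 23, 20, 41, 94, 97] (3 swaps)
Pass 3: [12, 20, 23, 41, 94, 97] (1 swaps)

After 3 passes: [12, 20, 23, 41, 94, 97]


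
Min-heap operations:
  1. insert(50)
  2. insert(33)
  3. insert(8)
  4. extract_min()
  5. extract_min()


insert(50) -> [50]
insert(33) -> [33, 50]
insert(8) -> [8, 50, 33]
extract_min()->8, [33, 50]
extract_min()->33, [50]

Final heap: [50]


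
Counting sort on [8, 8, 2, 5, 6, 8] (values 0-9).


Input: [8, 8, 2, 5, 6, 8]
Counts: [0, 0, 1, 0, 0, 1, 1, 0, 3, 0]

Sorted: [2, 5, 6, 8, 8, 8]


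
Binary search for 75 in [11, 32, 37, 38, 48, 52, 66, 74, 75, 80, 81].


Step 1: lo=0, hi=10, mid=5, val=52
Step 2: lo=6, hi=10, mid=8, val=75

Found at index 8


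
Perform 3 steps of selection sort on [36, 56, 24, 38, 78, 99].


Initial: [36, 56, 24, 38, 78, 99]
Step 1: min=24 at 2
  Swap: [24, 56, 36, 38, 78, 99]
Step 2: min=36 at 2
  Swap: [24, 36, 56, 38, 78, 99]
Step 3: min=38 at 3
  Swap: [24, 36, 38, 56, 78, 99]

After 3 steps: [24, 36, 38, 56, 78, 99]


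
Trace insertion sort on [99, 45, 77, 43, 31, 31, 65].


Initial: [99, 45, 77, 43, 31, 31, 65]
Insert 45: [45, 99, 77, 43, 31, 31, 65]
Insert 77: [45, 77, 99, 43, 31, 31, 65]
Insert 43: [43, 45, 77, 99, 31, 31, 65]
Insert 31: [31, 43, 45, 77, 99, 31, 65]
Insert 31: [31, 31, 43, 45, 77, 99, 65]
Insert 65: [31, 31, 43, 45, 65, 77, 99]

Sorted: [31, 31, 43, 45, 65, 77, 99]


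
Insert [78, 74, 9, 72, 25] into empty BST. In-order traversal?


Insert 78: root
Insert 74: L from 78
Insert 9: L from 78 -> L from 74
Insert 72: L from 78 -> L from 74 -> R from 9
Insert 25: L from 78 -> L from 74 -> R from 9 -> L from 72

In-order: [9, 25, 72, 74, 78]


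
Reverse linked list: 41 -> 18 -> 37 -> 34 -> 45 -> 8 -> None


Step 1: curr=41, set curr.next=prev(None) | reversed so far: 41
Step 2: curr=18, set curr.next=prev(41) | reversed so far: 18 -> 41
Step 3: curr=37, set curr.next=prev(18) | reversed so far: 37 -> 18 -> 41
Step 4: curr=34, set curr.next=prev(37) | reversed so far: 34 -> 37 -> 18 -> 41
Step 5: curr=45, set curr.next=prev(34) | reversed so far: 45 -> 34 -> 37 -> 18 -> 41
Step 6: curr=8, set curr.next=prev(45) | reversed so far: 8 -> 45 -> 34 -> 37 -> 18 -> 41

8 -> 45 -> 34 -> 37 -> 18 -> 41 -> None


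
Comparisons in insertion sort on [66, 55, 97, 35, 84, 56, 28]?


Algorithm: insertion sort
Input: [66, 55, 97, 35, 84, 56, 28]
Sorted: [28, 35, 55, 56, 66, 84, 97]

17


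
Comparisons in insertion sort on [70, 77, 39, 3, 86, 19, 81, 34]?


Algorithm: insertion sort
Input: [70, 77, 39, 3, 86, 19, 81, 34]
Sorted: [3, 19, 34, 39, 70, 77, 81, 86]

20


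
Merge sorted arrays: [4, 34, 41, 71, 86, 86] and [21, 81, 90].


Take 4 from A
Take 21 from B
Take 34 from A
Take 41 from A
Take 71 from A
Take 81 from B
Take 86 from A
Take 86 from A

Merged: [4, 21, 34, 41, 71, 81, 86, 86, 90]


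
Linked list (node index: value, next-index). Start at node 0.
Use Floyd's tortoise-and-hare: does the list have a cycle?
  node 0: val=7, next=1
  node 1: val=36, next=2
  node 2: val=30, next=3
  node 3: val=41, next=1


Floyd's tortoise (slow, +1) and hare (fast, +2):
  init: slow=0, fast=0
  step 1: slow=1, fast=2
  step 2: slow=2, fast=1
  step 3: slow=3, fast=3
  slow == fast at node 3: cycle detected

Cycle: yes


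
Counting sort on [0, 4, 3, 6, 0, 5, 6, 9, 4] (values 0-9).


Input: [0, 4, 3, 6, 0, 5, 6, 9, 4]
Counts: [2, 0, 0, 1, 2, 1, 2, 0, 0, 1]

Sorted: [0, 0, 3, 4, 4, 5, 6, 6, 9]


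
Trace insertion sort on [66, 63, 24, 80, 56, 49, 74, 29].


Initial: [66, 63, 24, 80, 56, 49, 74, 29]
Insert 63: [63, 66, 24, 80, 56, 49, 74, 29]
Insert 24: [24, 63, 66, 80, 56, 49, 74, 29]
Insert 80: [24, 63, 66, 80, 56, 49, 74, 29]
Insert 56: [24, 56, 63, 66, 80, 49, 74, 29]
Insert 49: [24, 49, 56, 63, 66, 80, 74, 29]
Insert 74: [24, 49, 56, 63, 66, 74, 80, 29]
Insert 29: [24, 29, 49, 56, 63, 66, 74, 80]

Sorted: [24, 29, 49, 56, 63, 66, 74, 80]


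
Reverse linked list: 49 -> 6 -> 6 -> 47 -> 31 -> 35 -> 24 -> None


Step 1: curr=49, set curr.next=prev(None) | reversed so far: 49
Step 2: curr=6, set curr.next=prev(49) | reversed so far: 6 -> 49
Step 3: curr=6, set curr.next=prev(6) | reversed so far: 6 -> 6 -> 49
Step 4: curr=47, set curr.next=prev(6) | reversed so far: 47 -> 6 -> 6 -> 49
Step 5: curr=31, set curr.next=prev(47) | reversed so far: 31 -> 47 -> 6 -> 6 -> 49
Step 6: curr=35, set curr.next=prev(31) | reversed so far: 35 -> 31 -> 47 -> 6 -> 6 -> 49
Step 7: curr=24, set curr.next=prev(35) | reversed so far: 24 -> 35 -> 31 -> 47 -> 6 -> 6 -> 49

24 -> 35 -> 31 -> 47 -> 6 -> 6 -> 49 -> None


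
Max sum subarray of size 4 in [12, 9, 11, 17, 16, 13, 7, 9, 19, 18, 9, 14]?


[0:4]: 49
[1:5]: 53
[2:6]: 57
[3:7]: 53
[4:8]: 45
[5:9]: 48
[6:10]: 53
[7:11]: 55
[8:12]: 60

Max: 60 at [8:12]


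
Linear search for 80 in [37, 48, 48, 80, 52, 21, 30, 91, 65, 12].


i=0: 37!=80
i=1: 48!=80
i=2: 48!=80
i=3: 80==80 found!

Found at 3, 4 comps


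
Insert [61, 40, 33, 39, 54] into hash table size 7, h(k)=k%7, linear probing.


Insert 61: h=5 -> slot 5
Insert 40: h=5, 1 probes -> slot 6
Insert 33: h=5, 2 probes -> slot 0
Insert 39: h=4 -> slot 4
Insert 54: h=5, 3 probes -> slot 1

Table: [33, 54, None, None, 39, 61, 40]


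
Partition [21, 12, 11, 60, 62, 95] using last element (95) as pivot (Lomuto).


Pivot: 95
  21 <= 95: advance i (no swap)
  12 <= 95: advance i (no swap)
  11 <= 95: advance i (no swap)
  60 <= 95: advance i (no swap)
  62 <= 95: advance i (no swap)
Place pivot at 5: [21, 12, 11, 60, 62, 95]

Partitioned: [21, 12, 11, 60, 62, 95]


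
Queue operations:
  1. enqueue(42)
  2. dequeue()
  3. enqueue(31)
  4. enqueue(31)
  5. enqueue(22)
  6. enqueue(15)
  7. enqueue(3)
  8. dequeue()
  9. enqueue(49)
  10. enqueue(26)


enqueue(42) -> [42]
dequeue()->42, []
enqueue(31) -> [31]
enqueue(31) -> [31, 31]
enqueue(22) -> [31, 31, 22]
enqueue(15) -> [31, 31, 22, 15]
enqueue(3) -> [31, 31, 22, 15, 3]
dequeue()->31, [31, 22, 15, 3]
enqueue(49) -> [31, 22, 15, 3, 49]
enqueue(26) -> [31, 22, 15, 3, 49, 26]

Final queue: [31, 22, 15, 3, 49, 26]


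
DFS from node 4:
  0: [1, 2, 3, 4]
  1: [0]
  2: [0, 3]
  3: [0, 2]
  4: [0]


Visit 4, push [0]
Visit 0, push [3, 2, 1]
Visit 1, push []
Visit 2, push [3]
Visit 3, push []

DFS order: [4, 0, 1, 2, 3]


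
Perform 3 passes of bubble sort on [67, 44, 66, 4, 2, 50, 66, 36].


Initial: [67, 44, 66, 4, 2, 50, 66, 36]
Pass 1: [44, 66, 4, 2, 50, 66, 36, 67] (7 swaps)
Pass 2: [44, 4, 2, 50, 66, 36, 66, 67] (4 swaps)
Pass 3: [4, 2, 44, 50, 36, 66, 66, 67] (3 swaps)

After 3 passes: [4, 2, 44, 50, 36, 66, 66, 67]


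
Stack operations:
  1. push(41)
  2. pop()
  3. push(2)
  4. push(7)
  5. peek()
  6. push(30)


push(41) -> [41]
pop()->41, []
push(2) -> [2]
push(7) -> [2, 7]
peek()->7
push(30) -> [2, 7, 30]

Final stack: [2, 7, 30]


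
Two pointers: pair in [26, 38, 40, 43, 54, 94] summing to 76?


lo=0(26)+hi=5(94)=120
lo=0(26)+hi=4(54)=80
lo=0(26)+hi=3(43)=69
lo=1(38)+hi=3(43)=81
lo=1(38)+hi=2(40)=78

No pair found


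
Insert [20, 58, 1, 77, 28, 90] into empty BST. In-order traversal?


Insert 20: root
Insert 58: R from 20
Insert 1: L from 20
Insert 77: R from 20 -> R from 58
Insert 28: R from 20 -> L from 58
Insert 90: R from 20 -> R from 58 -> R from 77

In-order: [1, 20, 28, 58, 77, 90]


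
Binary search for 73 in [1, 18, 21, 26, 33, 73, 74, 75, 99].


Step 1: lo=0, hi=8, mid=4, val=33
Step 2: lo=5, hi=8, mid=6, val=74
Step 3: lo=5, hi=5, mid=5, val=73

Found at index 5


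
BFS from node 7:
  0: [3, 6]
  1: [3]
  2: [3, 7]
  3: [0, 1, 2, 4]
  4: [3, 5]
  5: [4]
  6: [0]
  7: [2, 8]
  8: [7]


Visit 7, enqueue [2, 8]
Visit 2, enqueue [3]
Visit 8, enqueue []
Visit 3, enqueue [0, 1, 4]
Visit 0, enqueue [6]
Visit 1, enqueue []
Visit 4, enqueue [5]
Visit 6, enqueue []
Visit 5, enqueue []

BFS order: [7, 2, 8, 3, 0, 1, 4, 6, 5]


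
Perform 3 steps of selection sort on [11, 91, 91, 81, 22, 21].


Initial: [11, 91, 91, 81, 22, 21]
Step 1: min=11 at 0
  Swap: [11, 91, 91, 81, 22, 21]
Step 2: min=21 at 5
  Swap: [11, 21, 91, 81, 22, 91]
Step 3: min=22 at 4
  Swap: [11, 21, 22, 81, 91, 91]

After 3 steps: [11, 21, 22, 81, 91, 91]


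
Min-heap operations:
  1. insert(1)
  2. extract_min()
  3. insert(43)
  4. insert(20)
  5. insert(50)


insert(1) -> [1]
extract_min()->1, []
insert(43) -> [43]
insert(20) -> [20, 43]
insert(50) -> [20, 43, 50]

Final heap: [20, 43, 50]


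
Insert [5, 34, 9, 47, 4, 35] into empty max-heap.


Insert 5: [5]
Insert 34: [34, 5]
Insert 9: [34, 5, 9]
Insert 47: [47, 34, 9, 5]
Insert 4: [47, 34, 9, 5, 4]
Insert 35: [47, 34, 35, 5, 4, 9]

Final heap: [47, 34, 35, 5, 4, 9]


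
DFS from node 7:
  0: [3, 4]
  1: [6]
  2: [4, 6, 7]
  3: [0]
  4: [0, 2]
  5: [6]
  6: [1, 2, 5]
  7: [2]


Visit 7, push [2]
Visit 2, push [6, 4]
Visit 4, push [0]
Visit 0, push [3]
Visit 3, push []
Visit 6, push [5, 1]
Visit 1, push []
Visit 5, push []

DFS order: [7, 2, 4, 0, 3, 6, 1, 5]


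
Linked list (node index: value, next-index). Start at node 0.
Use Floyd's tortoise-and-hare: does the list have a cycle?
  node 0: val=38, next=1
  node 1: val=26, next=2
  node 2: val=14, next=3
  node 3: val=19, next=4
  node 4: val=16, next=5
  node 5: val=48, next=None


Floyd's tortoise (slow, +1) and hare (fast, +2):
  init: slow=0, fast=0
  step 1: slow=1, fast=2
  step 2: slow=2, fast=4
  step 3: fast 4->5->None, no cycle

Cycle: no


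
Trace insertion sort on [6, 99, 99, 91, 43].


Initial: [6, 99, 99, 91, 43]
Insert 99: [6, 99, 99, 91, 43]
Insert 99: [6, 99, 99, 91, 43]
Insert 91: [6, 91, 99, 99, 43]
Insert 43: [6, 43, 91, 99, 99]

Sorted: [6, 43, 91, 99, 99]


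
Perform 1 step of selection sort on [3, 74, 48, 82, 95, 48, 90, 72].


Initial: [3, 74, 48, 82, 95, 48, 90, 72]
Step 1: min=3 at 0
  Swap: [3, 74, 48, 82, 95, 48, 90, 72]

After 1 step: [3, 74, 48, 82, 95, 48, 90, 72]


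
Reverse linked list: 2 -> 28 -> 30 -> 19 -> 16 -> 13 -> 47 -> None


Step 1: curr=2, set curr.next=prev(None) | reversed so far: 2
Step 2: curr=28, set curr.next=prev(2) | reversed so far: 28 -> 2
Step 3: curr=30, set curr.next=prev(28) | reversed so far: 30 -> 28 -> 2
Step 4: curr=19, set curr.next=prev(30) | reversed so far: 19 -> 30 -> 28 -> 2
Step 5: curr=16, set curr.next=prev(19) | reversed so far: 16 -> 19 -> 30 -> 28 -> 2
Step 6: curr=13, set curr.next=prev(16) | reversed so far: 13 -> 16 -> 19 -> 30 -> 28 -> 2
Step 7: curr=47, set curr.next=prev(13) | reversed so far: 47 -> 13 -> 16 -> 19 -> 30 -> 28 -> 2

47 -> 13 -> 16 -> 19 -> 30 -> 28 -> 2 -> None


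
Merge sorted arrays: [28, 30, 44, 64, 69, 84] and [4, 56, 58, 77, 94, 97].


Take 4 from B
Take 28 from A
Take 30 from A
Take 44 from A
Take 56 from B
Take 58 from B
Take 64 from A
Take 69 from A
Take 77 from B
Take 84 from A

Merged: [4, 28, 30, 44, 56, 58, 64, 69, 77, 84, 94, 97]


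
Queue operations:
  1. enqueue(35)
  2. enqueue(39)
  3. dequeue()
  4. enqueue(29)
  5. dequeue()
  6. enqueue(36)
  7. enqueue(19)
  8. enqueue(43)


enqueue(35) -> [35]
enqueue(39) -> [35, 39]
dequeue()->35, [39]
enqueue(29) -> [39, 29]
dequeue()->39, [29]
enqueue(36) -> [29, 36]
enqueue(19) -> [29, 36, 19]
enqueue(43) -> [29, 36, 19, 43]

Final queue: [29, 36, 19, 43]


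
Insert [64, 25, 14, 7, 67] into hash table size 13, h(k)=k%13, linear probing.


Insert 64: h=12 -> slot 12
Insert 25: h=12, 1 probes -> slot 0
Insert 14: h=1 -> slot 1
Insert 7: h=7 -> slot 7
Insert 67: h=2 -> slot 2

Table: [25, 14, 67, None, None, None, None, 7, None, None, None, None, 64]


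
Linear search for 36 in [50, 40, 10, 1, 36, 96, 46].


i=0: 50!=36
i=1: 40!=36
i=2: 10!=36
i=3: 1!=36
i=4: 36==36 found!

Found at 4, 5 comps


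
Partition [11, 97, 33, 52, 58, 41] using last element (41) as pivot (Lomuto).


Pivot: 41
  11 <= 41: advance i (no swap)
  33 <= 41: swap -> [11, 33, 97, 52, 58, 41]
Place pivot at 2: [11, 33, 41, 52, 58, 97]

Partitioned: [11, 33, 41, 52, 58, 97]


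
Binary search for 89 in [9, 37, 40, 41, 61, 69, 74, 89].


Step 1: lo=0, hi=7, mid=3, val=41
Step 2: lo=4, hi=7, mid=5, val=69
Step 3: lo=6, hi=7, mid=6, val=74
Step 4: lo=7, hi=7, mid=7, val=89

Found at index 7


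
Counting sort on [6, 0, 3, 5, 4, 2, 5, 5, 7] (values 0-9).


Input: [6, 0, 3, 5, 4, 2, 5, 5, 7]
Counts: [1, 0, 1, 1, 1, 3, 1, 1, 0, 0]

Sorted: [0, 2, 3, 4, 5, 5, 5, 6, 7]


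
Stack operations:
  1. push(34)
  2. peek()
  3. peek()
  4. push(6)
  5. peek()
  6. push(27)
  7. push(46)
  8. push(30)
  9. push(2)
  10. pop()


push(34) -> [34]
peek()->34
peek()->34
push(6) -> [34, 6]
peek()->6
push(27) -> [34, 6, 27]
push(46) -> [34, 6, 27, 46]
push(30) -> [34, 6, 27, 46, 30]
push(2) -> [34, 6, 27, 46, 30, 2]
pop()->2, [34, 6, 27, 46, 30]

Final stack: [34, 6, 27, 46, 30]


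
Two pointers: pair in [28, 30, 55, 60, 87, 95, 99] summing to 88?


lo=0(28)+hi=6(99)=127
lo=0(28)+hi=5(95)=123
lo=0(28)+hi=4(87)=115
lo=0(28)+hi=3(60)=88

Yes: 28+60=88


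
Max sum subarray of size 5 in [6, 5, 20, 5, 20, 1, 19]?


[0:5]: 56
[1:6]: 51
[2:7]: 65

Max: 65 at [2:7]


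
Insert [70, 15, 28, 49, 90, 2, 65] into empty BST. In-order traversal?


Insert 70: root
Insert 15: L from 70
Insert 28: L from 70 -> R from 15
Insert 49: L from 70 -> R from 15 -> R from 28
Insert 90: R from 70
Insert 2: L from 70 -> L from 15
Insert 65: L from 70 -> R from 15 -> R from 28 -> R from 49

In-order: [2, 15, 28, 49, 65, 70, 90]


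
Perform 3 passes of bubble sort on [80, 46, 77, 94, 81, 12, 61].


Initial: [80, 46, 77, 94, 81, 12, 61]
Pass 1: [46, 77, 80, 81, 12, 61, 94] (5 swaps)
Pass 2: [46, 77, 80, 12, 61, 81, 94] (2 swaps)
Pass 3: [46, 77, 12, 61, 80, 81, 94] (2 swaps)

After 3 passes: [46, 77, 12, 61, 80, 81, 94]


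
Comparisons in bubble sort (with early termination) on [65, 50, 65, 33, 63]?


Algorithm: bubble sort (with early termination)
Input: [65, 50, 65, 33, 63]
Sorted: [33, 50, 63, 65, 65]

10


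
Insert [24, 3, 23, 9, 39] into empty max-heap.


Insert 24: [24]
Insert 3: [24, 3]
Insert 23: [24, 3, 23]
Insert 9: [24, 9, 23, 3]
Insert 39: [39, 24, 23, 3, 9]

Final heap: [39, 24, 23, 3, 9]


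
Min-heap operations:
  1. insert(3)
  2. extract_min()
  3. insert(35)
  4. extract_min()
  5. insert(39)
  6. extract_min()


insert(3) -> [3]
extract_min()->3, []
insert(35) -> [35]
extract_min()->35, []
insert(39) -> [39]
extract_min()->39, []

Final heap: []


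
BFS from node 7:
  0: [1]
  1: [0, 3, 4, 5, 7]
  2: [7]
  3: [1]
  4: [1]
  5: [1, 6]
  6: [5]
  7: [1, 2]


Visit 7, enqueue [1, 2]
Visit 1, enqueue [0, 3, 4, 5]
Visit 2, enqueue []
Visit 0, enqueue []
Visit 3, enqueue []
Visit 4, enqueue []
Visit 5, enqueue [6]
Visit 6, enqueue []

BFS order: [7, 1, 2, 0, 3, 4, 5, 6]


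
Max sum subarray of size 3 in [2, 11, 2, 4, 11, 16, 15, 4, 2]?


[0:3]: 15
[1:4]: 17
[2:5]: 17
[3:6]: 31
[4:7]: 42
[5:8]: 35
[6:9]: 21

Max: 42 at [4:7]


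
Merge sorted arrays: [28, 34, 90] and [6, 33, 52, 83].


Take 6 from B
Take 28 from A
Take 33 from B
Take 34 from A
Take 52 from B
Take 83 from B

Merged: [6, 28, 33, 34, 52, 83, 90]


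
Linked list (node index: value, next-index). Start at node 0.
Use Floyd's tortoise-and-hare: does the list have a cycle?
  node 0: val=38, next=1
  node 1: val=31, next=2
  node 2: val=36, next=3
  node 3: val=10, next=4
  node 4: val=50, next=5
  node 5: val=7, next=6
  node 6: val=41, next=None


Floyd's tortoise (slow, +1) and hare (fast, +2):
  init: slow=0, fast=0
  step 1: slow=1, fast=2
  step 2: slow=2, fast=4
  step 3: slow=3, fast=6
  step 4: fast -> None, no cycle

Cycle: no


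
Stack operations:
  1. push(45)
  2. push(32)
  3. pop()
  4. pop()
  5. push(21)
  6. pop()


push(45) -> [45]
push(32) -> [45, 32]
pop()->32, [45]
pop()->45, []
push(21) -> [21]
pop()->21, []

Final stack: []


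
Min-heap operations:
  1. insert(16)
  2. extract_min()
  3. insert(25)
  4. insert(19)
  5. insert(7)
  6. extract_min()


insert(16) -> [16]
extract_min()->16, []
insert(25) -> [25]
insert(19) -> [19, 25]
insert(7) -> [7, 25, 19]
extract_min()->7, [19, 25]

Final heap: [19, 25]


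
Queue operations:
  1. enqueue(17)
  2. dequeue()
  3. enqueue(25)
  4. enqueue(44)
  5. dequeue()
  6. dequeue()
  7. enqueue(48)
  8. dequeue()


enqueue(17) -> [17]
dequeue()->17, []
enqueue(25) -> [25]
enqueue(44) -> [25, 44]
dequeue()->25, [44]
dequeue()->44, []
enqueue(48) -> [48]
dequeue()->48, []

Final queue: []


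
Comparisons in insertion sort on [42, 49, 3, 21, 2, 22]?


Algorithm: insertion sort
Input: [42, 49, 3, 21, 2, 22]
Sorted: [2, 3, 21, 22, 42, 49]

13


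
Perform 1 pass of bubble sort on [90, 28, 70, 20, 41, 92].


Initial: [90, 28, 70, 20, 41, 92]
Pass 1: [28, 70, 20, 41, 90, 92] (4 swaps)

After 1 pass: [28, 70, 20, 41, 90, 92]


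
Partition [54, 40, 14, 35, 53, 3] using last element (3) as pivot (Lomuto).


Pivot: 3
Place pivot at 0: [3, 40, 14, 35, 53, 54]

Partitioned: [3, 40, 14, 35, 53, 54]


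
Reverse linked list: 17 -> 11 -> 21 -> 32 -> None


Step 1: curr=17, set curr.next=prev(None) | reversed so far: 17
Step 2: curr=11, set curr.next=prev(17) | reversed so far: 11 -> 17
Step 3: curr=21, set curr.next=prev(11) | reversed so far: 21 -> 11 -> 17
Step 4: curr=32, set curr.next=prev(21) | reversed so far: 32 -> 21 -> 11 -> 17

32 -> 21 -> 11 -> 17 -> None


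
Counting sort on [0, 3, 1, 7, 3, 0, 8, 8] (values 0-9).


Input: [0, 3, 1, 7, 3, 0, 8, 8]
Counts: [2, 1, 0, 2, 0, 0, 0, 1, 2, 0]

Sorted: [0, 0, 1, 3, 3, 7, 8, 8]


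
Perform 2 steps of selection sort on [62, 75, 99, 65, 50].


Initial: [62, 75, 99, 65, 50]
Step 1: min=50 at 4
  Swap: [50, 75, 99, 65, 62]
Step 2: min=62 at 4
  Swap: [50, 62, 99, 65, 75]

After 2 steps: [50, 62, 99, 65, 75]


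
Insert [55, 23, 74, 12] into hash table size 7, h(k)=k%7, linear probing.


Insert 55: h=6 -> slot 6
Insert 23: h=2 -> slot 2
Insert 74: h=4 -> slot 4
Insert 12: h=5 -> slot 5

Table: [None, None, 23, None, 74, 12, 55]


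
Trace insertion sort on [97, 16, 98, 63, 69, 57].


Initial: [97, 16, 98, 63, 69, 57]
Insert 16: [16, 97, 98, 63, 69, 57]
Insert 98: [16, 97, 98, 63, 69, 57]
Insert 63: [16, 63, 97, 98, 69, 57]
Insert 69: [16, 63, 69, 97, 98, 57]
Insert 57: [16, 57, 63, 69, 97, 98]

Sorted: [16, 57, 63, 69, 97, 98]


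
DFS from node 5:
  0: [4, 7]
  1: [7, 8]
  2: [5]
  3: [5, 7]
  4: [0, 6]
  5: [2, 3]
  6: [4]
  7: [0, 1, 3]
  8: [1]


Visit 5, push [3, 2]
Visit 2, push []
Visit 3, push [7]
Visit 7, push [1, 0]
Visit 0, push [4]
Visit 4, push [6]
Visit 6, push []
Visit 1, push [8]
Visit 8, push []

DFS order: [5, 2, 3, 7, 0, 4, 6, 1, 8]


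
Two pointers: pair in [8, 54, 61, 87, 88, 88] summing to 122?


lo=0(8)+hi=5(88)=96
lo=1(54)+hi=5(88)=142
lo=1(54)+hi=4(88)=142
lo=1(54)+hi=3(87)=141
lo=1(54)+hi=2(61)=115

No pair found


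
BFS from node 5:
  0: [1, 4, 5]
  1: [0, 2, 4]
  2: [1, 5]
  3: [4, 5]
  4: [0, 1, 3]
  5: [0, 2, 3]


Visit 5, enqueue [0, 2, 3]
Visit 0, enqueue [1, 4]
Visit 2, enqueue []
Visit 3, enqueue []
Visit 1, enqueue []
Visit 4, enqueue []

BFS order: [5, 0, 2, 3, 1, 4]


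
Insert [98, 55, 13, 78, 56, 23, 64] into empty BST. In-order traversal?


Insert 98: root
Insert 55: L from 98
Insert 13: L from 98 -> L from 55
Insert 78: L from 98 -> R from 55
Insert 56: L from 98 -> R from 55 -> L from 78
Insert 23: L from 98 -> L from 55 -> R from 13
Insert 64: L from 98 -> R from 55 -> L from 78 -> R from 56

In-order: [13, 23, 55, 56, 64, 78, 98]


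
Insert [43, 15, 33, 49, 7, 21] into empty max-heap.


Insert 43: [43]
Insert 15: [43, 15]
Insert 33: [43, 15, 33]
Insert 49: [49, 43, 33, 15]
Insert 7: [49, 43, 33, 15, 7]
Insert 21: [49, 43, 33, 15, 7, 21]

Final heap: [49, 43, 33, 15, 7, 21]


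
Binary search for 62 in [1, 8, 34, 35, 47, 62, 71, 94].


Step 1: lo=0, hi=7, mid=3, val=35
Step 2: lo=4, hi=7, mid=5, val=62

Found at index 5
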